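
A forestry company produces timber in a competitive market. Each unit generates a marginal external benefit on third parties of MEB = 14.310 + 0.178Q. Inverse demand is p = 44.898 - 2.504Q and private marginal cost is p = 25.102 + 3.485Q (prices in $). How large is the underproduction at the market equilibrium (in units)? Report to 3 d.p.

2.564 units

Market equilibrium (private): 25.102 + 3.485Q = 44.898 - 2.504Q → Q_m = 3.3054.
Social marginal cost = private MC − MEB = 10.792 + 3.307Q.
Set SMC = demand: 10.792 + 3.307Q = 44.898 - 2.504Q → Q* = 5.8692.
Gap = |3.3054 − 5.8692| = 2.5638.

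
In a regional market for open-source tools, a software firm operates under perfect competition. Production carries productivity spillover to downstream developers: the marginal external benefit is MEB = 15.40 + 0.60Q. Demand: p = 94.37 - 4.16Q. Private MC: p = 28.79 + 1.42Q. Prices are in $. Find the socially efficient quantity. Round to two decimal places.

Q* = 16.26

Social marginal cost = private MC − MEB = 13.39 + 0.82Q.
Set SMC = demand: 13.39 + 0.82Q = 94.37 - 4.16Q → Q* = 16.2610.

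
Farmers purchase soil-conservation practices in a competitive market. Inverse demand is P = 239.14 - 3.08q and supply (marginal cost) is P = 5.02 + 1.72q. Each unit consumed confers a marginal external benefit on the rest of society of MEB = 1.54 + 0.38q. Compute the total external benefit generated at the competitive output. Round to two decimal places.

Market equilibrium (private): 5.02 + 1.72q = 239.14 - 3.08q → q_m = 48.7750.
Total external benefit = ∫₀^{q_m} (1.54 + 0.38q) dq = 1.54×48.7750 + ½×0.38×48.7750² = 527.1236.

527.12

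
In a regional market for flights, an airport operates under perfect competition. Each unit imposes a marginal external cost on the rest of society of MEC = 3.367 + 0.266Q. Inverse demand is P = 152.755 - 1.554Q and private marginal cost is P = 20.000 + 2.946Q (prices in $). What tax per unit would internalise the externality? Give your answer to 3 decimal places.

tax = $10.588 per unit

Social marginal cost = private MC + MEC = 23.367 + 3.212Q.
Set SMC = demand: 23.367 + 3.212Q = 152.755 - 1.554Q → Q* = 27.1481.
The Pigouvian tax equals MEC at Q*: 3.367 + 0.266×27.1481 = 10.5884.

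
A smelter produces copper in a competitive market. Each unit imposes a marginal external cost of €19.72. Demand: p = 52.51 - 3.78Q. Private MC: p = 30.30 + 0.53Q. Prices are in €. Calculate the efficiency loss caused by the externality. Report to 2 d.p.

Market equilibrium (private): 30.30 + 0.53Q = 52.51 - 3.78Q → Q_m = 5.1531.
Social marginal cost = private MC + MEC = 50.02 + 0.53Q.
Set SMC = demand: 50.02 + 0.53Q = 52.51 - 3.78Q → Q* = 0.5777.
Between Q* and Q_m the wedge SMC − demand runs linearly from 0 to MEC(Q_m), so the loss is a triangle.
DWL = ½ × 4.5754 × 19.7200 = 45.1134.

DWL = €45.11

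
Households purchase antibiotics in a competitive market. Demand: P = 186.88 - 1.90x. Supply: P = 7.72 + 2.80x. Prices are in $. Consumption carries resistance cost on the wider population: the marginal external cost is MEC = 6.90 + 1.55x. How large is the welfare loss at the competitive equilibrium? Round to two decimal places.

Market equilibrium (private): 7.72 + 2.80x = 186.88 - 1.90x → x_m = 38.1191.
Social marginal benefit = demand − MEC = 179.98 - 3.45x.
Set SMB = MC: 179.98 - 3.45x = 7.72 + 2.80x → x* = 27.5616.
The loss is the area between SMB and MC from x* to x_m; with linear curves that's a triangle of height MEC(x_m).
DWL = ½ × 10.5575 × 65.9847 = 348.3167.

DWL = $348.32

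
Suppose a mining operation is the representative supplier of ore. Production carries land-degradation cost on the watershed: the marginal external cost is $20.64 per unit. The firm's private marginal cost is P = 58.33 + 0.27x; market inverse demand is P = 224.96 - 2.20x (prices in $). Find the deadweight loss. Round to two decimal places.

DWL = $86.24

Market equilibrium (private): 58.33 + 0.27x = 224.96 - 2.20x → x_m = 67.4615.
Social marginal cost = private MC + MEC = 78.97 + 0.27x.
Set SMC = demand: 78.97 + 0.27x = 224.96 - 2.20x → x* = 59.1053.
Between x* and x_m the wedge SMC − demand runs linearly from 0 to MEC(x_m), so the loss is a triangle.
DWL = ½ × 8.3562 × 20.6400 = 86.2360.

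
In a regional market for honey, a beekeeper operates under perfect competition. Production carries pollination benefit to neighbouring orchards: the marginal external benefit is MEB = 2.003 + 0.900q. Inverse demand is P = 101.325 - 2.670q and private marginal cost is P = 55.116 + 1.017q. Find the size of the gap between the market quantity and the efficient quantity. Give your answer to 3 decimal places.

Market equilibrium (private): 55.116 + 1.017q = 101.325 - 2.670q → q_m = 12.5330.
Social marginal cost = private MC − MEB = 53.113 + 0.117q.
Set SMC = demand: 53.113 + 0.117q = 101.325 - 2.670q → q* = 17.2989.
Gap = |12.5330 − 17.2989| = 4.7659.

4.766 units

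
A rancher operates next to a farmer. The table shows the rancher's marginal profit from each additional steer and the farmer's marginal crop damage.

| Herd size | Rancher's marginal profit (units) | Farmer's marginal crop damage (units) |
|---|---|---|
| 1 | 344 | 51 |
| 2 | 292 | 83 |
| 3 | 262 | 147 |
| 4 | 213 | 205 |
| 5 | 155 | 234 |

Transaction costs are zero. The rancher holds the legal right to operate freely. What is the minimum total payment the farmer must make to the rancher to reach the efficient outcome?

Left alone the rancher would choose level 5 (marginal profit stays positive).
Efficient level: k* = 4 (marginal profit ≥ marginal crop damage through 4).
The farmer must at least cover the rancher's forgone profit from cutting 5→4: 155 = 155.

155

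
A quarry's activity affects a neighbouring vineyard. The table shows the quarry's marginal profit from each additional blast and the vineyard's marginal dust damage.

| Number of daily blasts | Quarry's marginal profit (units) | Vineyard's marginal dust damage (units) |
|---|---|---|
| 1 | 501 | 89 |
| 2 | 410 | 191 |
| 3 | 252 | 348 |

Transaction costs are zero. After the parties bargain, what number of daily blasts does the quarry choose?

2

Bargaining reaches the level where marginal profit last exceeds marginal dust damage.
That holds through level 2 (410 ≥ 191) but not at 3 (252 < 348).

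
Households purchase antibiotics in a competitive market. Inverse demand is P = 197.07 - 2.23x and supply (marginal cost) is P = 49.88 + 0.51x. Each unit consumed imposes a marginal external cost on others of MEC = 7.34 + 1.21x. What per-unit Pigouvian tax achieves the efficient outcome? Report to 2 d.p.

Social marginal benefit = demand − MEC = 189.73 - 3.44x.
Set SMB = MC: 189.73 - 3.44x = 49.88 + 0.51x → x* = 35.4051.
The Pigouvian tax equals MEC at x*: 7.34 + 1.21×35.4051 = 50.1802.

tax = 50.18 per unit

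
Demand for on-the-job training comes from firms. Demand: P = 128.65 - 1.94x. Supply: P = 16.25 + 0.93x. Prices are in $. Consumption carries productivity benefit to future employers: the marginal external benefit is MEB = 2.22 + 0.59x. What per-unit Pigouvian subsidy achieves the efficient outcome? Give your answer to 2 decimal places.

Social marginal benefit = demand + MEB = 130.87 - 1.35x.
Set SMB = MC: 130.87 - 1.35x = 16.25 + 0.93x → x* = 50.2719.
The Pigouvian subsidy equals MEB at x*: 2.22 + 0.59×50.2719 = 31.8804.

subsidy = $31.88 per unit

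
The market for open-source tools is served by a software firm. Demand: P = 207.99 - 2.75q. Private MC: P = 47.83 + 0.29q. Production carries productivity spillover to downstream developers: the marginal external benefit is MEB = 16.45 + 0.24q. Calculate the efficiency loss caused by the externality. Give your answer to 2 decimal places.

Market equilibrium (private): 47.83 + 0.29q = 207.99 - 2.75q → q_m = 52.6842.
Social marginal cost = private MC − MEB = 31.38 + 0.05q.
Set SMC = demand: 31.38 + 0.05q = 207.99 - 2.75q → q* = 63.0750.
Height of the DWL triangle at q_m is demand(q_m) − SMC(q_m) = MEB(q_m) = 29.0942.
DWL = ½ × 10.3908 × 29.0942 = 151.1560.

DWL = 151.16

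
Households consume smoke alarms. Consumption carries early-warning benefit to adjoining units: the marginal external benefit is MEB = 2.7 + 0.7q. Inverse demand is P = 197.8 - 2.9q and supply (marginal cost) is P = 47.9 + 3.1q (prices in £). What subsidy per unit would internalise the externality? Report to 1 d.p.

Social marginal benefit = demand + MEB = 200.5 - 2.2q.
Set SMB = MC: 200.5 - 2.2q = 47.9 + 3.1q → q* = 28.7925.
The Pigouvian subsidy equals MEB at q*: 2.7 + 0.7×28.7925 = 22.8548.

subsidy = £22.9 per unit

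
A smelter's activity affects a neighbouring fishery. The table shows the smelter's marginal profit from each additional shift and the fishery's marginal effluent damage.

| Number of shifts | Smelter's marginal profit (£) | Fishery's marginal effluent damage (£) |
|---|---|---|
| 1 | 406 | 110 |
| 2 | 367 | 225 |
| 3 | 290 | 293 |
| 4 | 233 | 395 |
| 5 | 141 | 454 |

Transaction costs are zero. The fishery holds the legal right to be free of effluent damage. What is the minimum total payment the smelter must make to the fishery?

£335

Efficient level: marginal profit ≥ marginal effluent damage through level 2, so k* = 2.
With the fishery holding the right, the smelter must at least compensate total damage at k*: 110 + 225 = 335.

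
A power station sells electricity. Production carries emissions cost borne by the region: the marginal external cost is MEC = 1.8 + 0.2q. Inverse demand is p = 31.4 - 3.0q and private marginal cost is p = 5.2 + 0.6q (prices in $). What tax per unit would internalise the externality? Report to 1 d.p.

Social marginal cost = private MC + MEC = 7.0 + 0.8q.
Set SMC = demand: 7.0 + 0.8q = 31.4 - 3.0q → q* = 6.4211.
The Pigouvian tax equals MEC at q*: 1.8 + 0.2×6.4211 = 3.0842.

tax = $3.1 per unit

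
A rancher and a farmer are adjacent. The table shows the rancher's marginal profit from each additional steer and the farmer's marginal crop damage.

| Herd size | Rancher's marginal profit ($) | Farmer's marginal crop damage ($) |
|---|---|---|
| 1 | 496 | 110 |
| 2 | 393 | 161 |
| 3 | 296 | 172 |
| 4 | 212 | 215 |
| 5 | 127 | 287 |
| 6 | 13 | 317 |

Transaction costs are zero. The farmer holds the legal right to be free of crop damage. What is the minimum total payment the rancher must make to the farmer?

$443

Efficient level: marginal profit ≥ marginal crop damage through level 3, so k* = 3.
With the farmer holding the right, the rancher must at least compensate total damage at k*: 110 + 161 + 172 = 443.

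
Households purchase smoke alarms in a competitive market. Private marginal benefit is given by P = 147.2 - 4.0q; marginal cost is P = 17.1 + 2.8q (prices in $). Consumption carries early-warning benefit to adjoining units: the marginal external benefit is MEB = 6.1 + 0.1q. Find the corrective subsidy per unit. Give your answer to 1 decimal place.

Social marginal benefit = demand + MEB = 153.3 - 3.9q.
Set SMB = MC: 153.3 - 3.9q = 17.1 + 2.8q → q* = 20.3284.
The Pigouvian subsidy equals MEB at q*: 6.1 + 0.1×20.3284 = 8.1328.

subsidy = $8.1 per unit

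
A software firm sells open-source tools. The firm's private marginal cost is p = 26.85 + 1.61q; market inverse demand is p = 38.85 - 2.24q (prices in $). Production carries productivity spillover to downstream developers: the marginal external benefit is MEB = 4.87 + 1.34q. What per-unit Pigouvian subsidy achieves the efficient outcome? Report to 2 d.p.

Social marginal cost = private MC − MEB = 21.98 + 0.27q.
Set SMC = demand: 21.98 + 0.27q = 38.85 - 2.24q → q* = 6.7211.
The Pigouvian subsidy equals MEB at q*: 4.87 + 1.34×6.7211 = 13.8763.

subsidy = $13.88 per unit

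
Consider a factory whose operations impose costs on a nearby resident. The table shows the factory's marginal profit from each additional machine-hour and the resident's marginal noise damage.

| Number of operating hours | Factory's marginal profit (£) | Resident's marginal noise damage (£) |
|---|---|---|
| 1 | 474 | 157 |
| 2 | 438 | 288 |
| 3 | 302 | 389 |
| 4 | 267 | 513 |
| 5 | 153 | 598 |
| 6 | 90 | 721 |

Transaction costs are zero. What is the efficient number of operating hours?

Bargaining reaches the level where marginal profit last exceeds marginal noise damage.
That holds through level 2 (438 ≥ 288) but not at 3 (302 < 389).

2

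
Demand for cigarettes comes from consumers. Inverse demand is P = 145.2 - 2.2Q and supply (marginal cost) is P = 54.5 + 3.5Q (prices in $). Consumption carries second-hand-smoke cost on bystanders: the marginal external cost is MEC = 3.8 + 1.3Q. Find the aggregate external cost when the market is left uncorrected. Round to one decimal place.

$225.0

Market equilibrium (private): 54.5 + 3.5Q = 145.2 - 2.2Q → Q_m = 15.9123.
Total external cost = ∫₀^{Q_m} (3.8 + 1.3Q) dQ = 3.8×15.9123 + ½×1.3×15.9123² = 225.0476.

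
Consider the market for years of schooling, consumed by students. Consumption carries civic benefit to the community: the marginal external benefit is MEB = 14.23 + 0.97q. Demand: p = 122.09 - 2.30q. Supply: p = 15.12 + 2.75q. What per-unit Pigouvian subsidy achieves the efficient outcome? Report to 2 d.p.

subsidy = 43.04 per unit

Social marginal benefit = demand + MEB = 136.32 - 1.33q.
Set SMB = MC: 136.32 - 1.33q = 15.12 + 2.75q → q* = 29.7059.
The Pigouvian subsidy equals MEB at q*: 14.23 + 0.97×29.7059 = 43.0447.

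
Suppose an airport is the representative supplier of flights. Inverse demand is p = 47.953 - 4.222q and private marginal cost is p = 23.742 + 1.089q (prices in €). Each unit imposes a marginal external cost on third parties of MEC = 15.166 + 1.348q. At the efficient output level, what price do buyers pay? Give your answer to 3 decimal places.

Social marginal cost = private MC + MEC = 38.908 + 2.437q.
Set SMC = demand: 38.908 + 2.437q = 47.953 - 4.222q → q* = 1.3583.
Consumer price on the demand curve at q*: 47.953 − 4.222×1.3583 = 42.2183.

P = €42.218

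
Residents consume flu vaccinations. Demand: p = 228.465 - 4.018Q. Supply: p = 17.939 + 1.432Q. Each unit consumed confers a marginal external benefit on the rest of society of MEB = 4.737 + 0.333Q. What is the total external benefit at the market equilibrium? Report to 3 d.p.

431.430

Market equilibrium (private): 17.939 + 1.432Q = 228.465 - 4.018Q → Q_m = 38.6286.
Total external benefit = ∫₀^{Q_m} (4.737 + 0.333Q) dQ = 4.737×38.6286 + ½×0.333×38.6286² = 431.4298.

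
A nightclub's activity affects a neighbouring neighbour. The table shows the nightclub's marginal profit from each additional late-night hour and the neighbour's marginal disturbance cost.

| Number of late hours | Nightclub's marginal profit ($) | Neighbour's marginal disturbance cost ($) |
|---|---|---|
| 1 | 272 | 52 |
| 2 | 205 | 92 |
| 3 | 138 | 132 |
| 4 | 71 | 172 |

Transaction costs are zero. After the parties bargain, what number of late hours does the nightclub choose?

Bargaining reaches the level where marginal profit last exceeds marginal disturbance cost.
That holds through level 3 (138 ≥ 132) but not at 4 (71 < 172).

3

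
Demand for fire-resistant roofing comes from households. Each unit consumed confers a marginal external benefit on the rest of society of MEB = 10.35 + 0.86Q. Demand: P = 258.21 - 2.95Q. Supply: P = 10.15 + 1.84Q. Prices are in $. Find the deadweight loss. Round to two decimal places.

DWL = $383.28

Market equilibrium (private): 10.15 + 1.84Q = 258.21 - 2.95Q → Q_m = 51.7871.
Social marginal benefit = demand + MEB = 268.56 - 2.09Q.
Set SMB = MC: 268.56 - 2.09Q = 10.15 + 1.84Q → Q* = 65.7532.
Height of the DWL triangle at Q_m is SMB(Q_m) − MC(Q_m) = MEB(Q_m) = 54.8869.
DWL = ½ × 13.9661 × 54.8869 = 383.2780.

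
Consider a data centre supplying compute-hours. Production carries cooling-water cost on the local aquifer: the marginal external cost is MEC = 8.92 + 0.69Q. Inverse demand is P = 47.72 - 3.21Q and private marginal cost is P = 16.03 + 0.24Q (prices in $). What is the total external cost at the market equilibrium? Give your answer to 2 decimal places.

$111.04

Market equilibrium (private): 16.03 + 0.24Q = 47.72 - 3.21Q → Q_m = 9.1855.
Total external cost = ∫₀^{Q_m} (8.92 + 0.69Q) dQ = 8.92×9.1855 + ½×0.69×9.1855² = 111.0435.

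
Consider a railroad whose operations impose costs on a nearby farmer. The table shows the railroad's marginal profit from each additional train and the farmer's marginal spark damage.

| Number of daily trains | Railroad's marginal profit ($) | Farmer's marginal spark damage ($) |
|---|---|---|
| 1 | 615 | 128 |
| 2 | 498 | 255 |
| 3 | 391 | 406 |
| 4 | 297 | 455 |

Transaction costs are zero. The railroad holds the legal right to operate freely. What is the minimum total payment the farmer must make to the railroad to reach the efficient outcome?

Left alone the railroad would choose level 4 (marginal profit stays positive).
Efficient level: k* = 2 (marginal profit ≥ marginal spark damage through 2).
The farmer must at least cover the railroad's forgone profit from cutting 4→2: 391 + 297 = 688.

$688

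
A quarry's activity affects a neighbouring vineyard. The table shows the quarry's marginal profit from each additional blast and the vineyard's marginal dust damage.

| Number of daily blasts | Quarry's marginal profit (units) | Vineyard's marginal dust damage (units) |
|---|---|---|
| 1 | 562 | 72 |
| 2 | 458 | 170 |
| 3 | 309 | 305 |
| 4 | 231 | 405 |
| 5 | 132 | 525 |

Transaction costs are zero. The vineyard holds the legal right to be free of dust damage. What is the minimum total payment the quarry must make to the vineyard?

Efficient level: marginal profit ≥ marginal dust damage through level 3, so k* = 3.
With the vineyard holding the right, the quarry must at least compensate total damage at k*: 72 + 170 + 305 = 547.

547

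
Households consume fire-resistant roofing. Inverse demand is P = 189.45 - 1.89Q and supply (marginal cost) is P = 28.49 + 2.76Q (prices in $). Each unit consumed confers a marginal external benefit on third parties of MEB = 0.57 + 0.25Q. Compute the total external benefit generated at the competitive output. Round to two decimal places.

Market equilibrium (private): 28.49 + 2.76Q = 189.45 - 1.89Q → Q_m = 34.6151.
Total external benefit = ∫₀^{Q_m} (0.57 + 0.25Q) dQ = 0.57×34.6151 + ½×0.25×34.6151² = 169.5063.

$169.51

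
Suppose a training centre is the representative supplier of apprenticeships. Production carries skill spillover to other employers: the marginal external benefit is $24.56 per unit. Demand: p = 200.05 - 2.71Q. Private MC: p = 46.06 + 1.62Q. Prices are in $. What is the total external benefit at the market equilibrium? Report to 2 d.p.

$873.44

Market equilibrium (private): 46.06 + 1.62Q = 200.05 - 2.71Q → Q_m = 35.5635.
Total external benefit = MEB × Q_m = 24.56 × 35.5635 = 873.4396.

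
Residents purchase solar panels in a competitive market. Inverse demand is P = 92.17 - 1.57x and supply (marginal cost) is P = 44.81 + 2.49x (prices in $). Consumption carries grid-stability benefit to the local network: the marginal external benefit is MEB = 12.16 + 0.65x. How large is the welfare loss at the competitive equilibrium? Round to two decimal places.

DWL = $57.15

Market equilibrium (private): 44.81 + 2.49x = 92.17 - 1.57x → x_m = 11.6650.
Social marginal benefit = demand + MEB = 104.33 - 0.92x.
Set SMB = MC: 104.33 - 0.92x = 44.81 + 2.49x → x* = 17.4545.
Height of the DWL triangle at x_m is SMB(x_m) − MC(x_m) = MEB(x_m) = 19.7423.
DWL = ½ × 5.7895 × 19.7423 = 57.1490.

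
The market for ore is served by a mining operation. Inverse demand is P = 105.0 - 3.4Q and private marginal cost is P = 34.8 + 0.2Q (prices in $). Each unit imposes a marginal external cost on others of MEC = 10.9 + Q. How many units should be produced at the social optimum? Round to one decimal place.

Q* = 12.9

Social marginal cost = private MC + MEC = 45.7 + 1.2Q.
Set SMC = demand: 45.7 + 1.2Q = 105.0 - 3.4Q → Q* = 12.8913.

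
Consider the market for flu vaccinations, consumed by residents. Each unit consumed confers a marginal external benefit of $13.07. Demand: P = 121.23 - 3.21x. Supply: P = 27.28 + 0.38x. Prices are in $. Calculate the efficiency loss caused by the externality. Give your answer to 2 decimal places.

Market equilibrium (private): 27.28 + 0.38x = 121.23 - 3.21x → x_m = 26.1699.
Social marginal benefit = demand + MEB = 134.30 - 3.21x.
Set SMB = MC: 134.30 - 3.21x = 27.28 + 0.38x → x* = 29.8106.
The loss is the area between SMB and MC from x* to x_m; with linear curves that's a triangle of height MEB(x_m).
DWL = ½ × 3.6407 × 13.0700 = 23.7920.

DWL = $23.79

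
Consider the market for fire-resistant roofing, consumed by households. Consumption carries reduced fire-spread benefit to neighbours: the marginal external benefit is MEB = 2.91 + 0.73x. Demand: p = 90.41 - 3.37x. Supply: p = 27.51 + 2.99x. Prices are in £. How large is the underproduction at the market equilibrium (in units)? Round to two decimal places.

Market equilibrium (private): 27.51 + 2.99x = 90.41 - 3.37x → x_m = 9.8899.
Social marginal benefit = demand + MEB = 93.32 - 2.64x.
Set SMB = MC: 93.32 - 2.64x = 27.51 + 2.99x → x* = 11.6892.
Gap = |9.8899 − 11.6892| = 1.7993.

1.80 units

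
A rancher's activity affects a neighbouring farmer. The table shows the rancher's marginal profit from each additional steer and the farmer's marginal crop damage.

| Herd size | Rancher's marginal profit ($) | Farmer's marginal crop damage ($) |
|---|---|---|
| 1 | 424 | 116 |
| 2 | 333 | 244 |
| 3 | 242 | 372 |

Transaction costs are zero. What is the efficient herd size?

2

Bargaining reaches the level where marginal profit last exceeds marginal crop damage.
That holds through level 2 (333 ≥ 244) but not at 3 (242 < 372).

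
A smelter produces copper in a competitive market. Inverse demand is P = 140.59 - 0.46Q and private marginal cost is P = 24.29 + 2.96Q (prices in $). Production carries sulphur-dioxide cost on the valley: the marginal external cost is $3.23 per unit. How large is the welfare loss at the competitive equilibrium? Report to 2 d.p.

DWL = $1.53

Market equilibrium (private): 24.29 + 2.96Q = 140.59 - 0.46Q → Q_m = 34.0058.
Social marginal cost = private MC + MEC = 27.52 + 2.96Q.
Set SMC = demand: 27.52 + 2.96Q = 140.59 - 0.46Q → Q* = 33.0614.
The loss is the area between SMC and demand from Q* to Q_m; with linear curves that's a triangle of height MEC(Q_m).
DWL = ½ × 0.9444 × 3.2300 = 1.5252.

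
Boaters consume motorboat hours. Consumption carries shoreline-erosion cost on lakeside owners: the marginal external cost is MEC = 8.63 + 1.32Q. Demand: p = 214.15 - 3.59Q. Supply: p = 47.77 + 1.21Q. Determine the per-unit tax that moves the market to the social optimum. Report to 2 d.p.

tax = 42.65 per unit

Social marginal benefit = demand − MEC = 205.52 - 4.91Q.
Set SMB = MC: 205.52 - 4.91Q = 47.77 + 1.21Q → Q* = 25.7761.
The Pigouvian tax equals MEC at Q*: 8.63 + 1.32×25.7761 = 42.6545.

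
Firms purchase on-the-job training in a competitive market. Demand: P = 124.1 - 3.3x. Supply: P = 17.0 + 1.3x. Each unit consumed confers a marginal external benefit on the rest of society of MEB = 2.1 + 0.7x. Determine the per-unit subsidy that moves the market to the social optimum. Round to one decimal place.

Social marginal benefit = demand + MEB = 126.2 - 2.6x.
Set SMB = MC: 126.2 - 2.6x = 17.0 + 1.3x → x* = 28.0000.
The Pigouvian subsidy equals MEB at x*: 2.1 + 0.7×28.0000 = 21.7000.

subsidy = 21.7 per unit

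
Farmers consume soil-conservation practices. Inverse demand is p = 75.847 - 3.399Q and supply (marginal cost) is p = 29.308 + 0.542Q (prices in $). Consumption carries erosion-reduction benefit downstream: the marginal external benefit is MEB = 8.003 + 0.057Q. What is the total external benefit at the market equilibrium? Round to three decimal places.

$98.481

Market equilibrium (private): 29.308 + 0.542Q = 75.847 - 3.399Q → Q_m = 11.8089.
Total external benefit = ∫₀^{Q_m} (8.003 + 0.057Q) dQ = 8.003×11.8089 + ½×0.057×11.8089² = 98.4810.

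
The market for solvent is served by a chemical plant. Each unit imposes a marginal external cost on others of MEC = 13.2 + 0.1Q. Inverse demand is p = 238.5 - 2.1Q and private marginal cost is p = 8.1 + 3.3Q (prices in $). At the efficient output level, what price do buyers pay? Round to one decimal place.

P = $155.6

Social marginal cost = private MC + MEC = 21.3 + 3.4Q.
Set SMC = demand: 21.3 + 3.4Q = 238.5 - 2.1Q → Q* = 39.4909.
Consumer price on the demand curve at Q*: 238.5 − 2.1×39.4909 = 155.5691.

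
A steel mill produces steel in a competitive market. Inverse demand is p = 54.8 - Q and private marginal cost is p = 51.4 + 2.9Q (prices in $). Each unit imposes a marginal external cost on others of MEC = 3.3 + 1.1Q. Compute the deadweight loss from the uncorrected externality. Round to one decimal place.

Market equilibrium (private): 51.4 + 2.9Q = 54.8 - Q → Q_m = 0.8718.
Social marginal cost = private MC + MEC = 54.7 + 4.0Q.
Set SMC = demand: 54.7 + 4.0Q = 54.8 - Q → Q* = 0.0200.
Height of the DWL triangle at Q_m is SMC(Q_m) − demand(Q_m) = MEC(Q_m) = 4.2590.
DWL = ½ × 0.8518 × 4.2590 = 1.8139.

DWL = $1.8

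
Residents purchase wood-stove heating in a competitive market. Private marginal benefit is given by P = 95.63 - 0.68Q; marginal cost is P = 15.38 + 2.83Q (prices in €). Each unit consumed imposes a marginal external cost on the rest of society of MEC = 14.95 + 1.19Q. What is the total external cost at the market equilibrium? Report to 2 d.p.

Market equilibrium (private): 15.38 + 2.83Q = 95.63 - 0.68Q → Q_m = 22.8632.
Total external cost = ∫₀^{Q_m} (14.95 + 1.19Q) dQ = 14.95×22.8632 + ½×1.19×22.8632² = 652.8268.

€652.83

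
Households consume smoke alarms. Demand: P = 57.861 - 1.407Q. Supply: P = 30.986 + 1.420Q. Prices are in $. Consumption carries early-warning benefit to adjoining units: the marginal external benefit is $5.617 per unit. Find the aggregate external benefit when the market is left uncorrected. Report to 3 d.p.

Market equilibrium (private): 30.986 + 1.420Q = 57.861 - 1.407Q → Q_m = 9.5065.
Total external benefit = MEB × Q_m = 5.617 × 9.5065 = 53.3980.

$53.398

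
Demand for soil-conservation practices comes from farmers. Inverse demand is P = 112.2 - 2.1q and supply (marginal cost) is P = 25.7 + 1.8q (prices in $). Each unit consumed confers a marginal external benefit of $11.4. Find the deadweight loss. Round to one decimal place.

Market equilibrium (private): 25.7 + 1.8q = 112.2 - 2.1q → q_m = 22.1795.
Social marginal benefit = demand + MEB = 123.6 - 2.1q.
Set SMB = MC: 123.6 - 2.1q = 25.7 + 1.8q → q* = 25.1026.
Between q* and q_m the wedge SMB − MC runs linearly from 0 to MEB(q_m), so the loss is a triangle.
DWL = ½ × 2.9231 × 11.4000 = 16.6617.

DWL = $16.7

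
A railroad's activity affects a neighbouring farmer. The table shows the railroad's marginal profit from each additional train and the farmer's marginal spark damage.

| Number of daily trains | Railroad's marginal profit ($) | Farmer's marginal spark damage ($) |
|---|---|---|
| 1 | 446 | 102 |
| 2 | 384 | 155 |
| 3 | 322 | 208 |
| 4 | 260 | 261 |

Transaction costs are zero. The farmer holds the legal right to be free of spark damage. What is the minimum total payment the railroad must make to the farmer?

$465

Efficient level: marginal profit ≥ marginal spark damage through level 3, so k* = 3.
With the farmer holding the right, the railroad must at least compensate total damage at k*: 102 + 155 + 208 = 465.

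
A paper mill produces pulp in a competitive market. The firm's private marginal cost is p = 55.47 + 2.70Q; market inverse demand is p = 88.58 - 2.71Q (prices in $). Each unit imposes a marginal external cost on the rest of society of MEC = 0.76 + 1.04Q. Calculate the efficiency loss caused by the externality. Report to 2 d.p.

DWL = $3.94

Market equilibrium (private): 55.47 + 2.70Q = 88.58 - 2.71Q → Q_m = 6.1201.
Social marginal cost = private MC + MEC = 56.23 + 3.74Q.
Set SMC = demand: 56.23 + 3.74Q = 88.58 - 2.71Q → Q* = 5.0155.
Between Q* and Q_m the wedge SMC − demand runs linearly from 0 to MEC(Q_m), so the loss is a triangle.
DWL = ½ × 1.1046 × 7.1250 = 3.9351.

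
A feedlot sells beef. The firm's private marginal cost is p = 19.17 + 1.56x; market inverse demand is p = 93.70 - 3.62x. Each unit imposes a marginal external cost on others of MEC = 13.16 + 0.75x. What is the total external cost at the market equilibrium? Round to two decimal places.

Market equilibrium (private): 19.17 + 1.56x = 93.70 - 3.62x → x_m = 14.3880.
Total external cost = ∫₀^{x_m} (13.16 + 0.75x) dx = 13.16×14.3880 + ½×0.75×14.3880² = 266.9765.

266.98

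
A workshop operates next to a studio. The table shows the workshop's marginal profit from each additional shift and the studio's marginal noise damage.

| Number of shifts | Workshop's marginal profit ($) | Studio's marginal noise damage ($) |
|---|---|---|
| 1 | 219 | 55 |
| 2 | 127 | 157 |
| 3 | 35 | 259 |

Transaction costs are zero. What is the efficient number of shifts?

Bargaining reaches the level where marginal profit last exceeds marginal noise damage.
That holds through level 1 (219 ≥ 55) but not at 2 (127 < 157).

1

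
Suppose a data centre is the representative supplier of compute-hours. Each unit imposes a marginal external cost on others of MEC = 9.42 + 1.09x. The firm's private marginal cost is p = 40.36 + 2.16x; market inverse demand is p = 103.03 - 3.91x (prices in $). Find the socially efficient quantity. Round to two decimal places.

Social marginal cost = private MC + MEC = 49.78 + 3.25x.
Set SMC = demand: 49.78 + 3.25x = 103.03 - 3.91x → x* = 7.4372.

x* = 7.44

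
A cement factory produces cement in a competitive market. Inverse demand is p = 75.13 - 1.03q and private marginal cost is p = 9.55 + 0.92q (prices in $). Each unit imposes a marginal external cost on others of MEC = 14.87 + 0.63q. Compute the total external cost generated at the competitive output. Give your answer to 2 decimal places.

$856.36

Market equilibrium (private): 9.55 + 0.92q = 75.13 - 1.03q → q_m = 33.6308.
Total external cost = ∫₀^{q_m} (14.87 + 0.63q) dq = 14.87×33.6308 + ½×0.63×33.6308² = 856.3647.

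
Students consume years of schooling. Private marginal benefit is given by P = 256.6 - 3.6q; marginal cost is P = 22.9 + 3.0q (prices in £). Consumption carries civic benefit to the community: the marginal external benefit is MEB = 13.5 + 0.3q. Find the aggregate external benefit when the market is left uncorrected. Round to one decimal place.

Market equilibrium (private): 22.9 + 3.0q = 256.6 - 3.6q → q_m = 35.4091.
Total external benefit = ∫₀^{q_m} (13.5 + 0.3q) dq = 13.5×35.4091 + ½×0.3×35.4091² = 666.0935.

£666.1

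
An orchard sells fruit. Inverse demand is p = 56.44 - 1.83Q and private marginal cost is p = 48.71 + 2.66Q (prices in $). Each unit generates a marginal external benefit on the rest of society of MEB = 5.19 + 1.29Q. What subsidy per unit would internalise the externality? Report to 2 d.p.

Social marginal cost = private MC − MEB = 43.52 + 1.37Q.
Set SMC = demand: 43.52 + 1.37Q = 56.44 - 1.83Q → Q* = 4.0375.
The Pigouvian subsidy equals MEB at Q*: 5.19 + 1.29×4.0375 = 10.3984.

subsidy = $10.40 per unit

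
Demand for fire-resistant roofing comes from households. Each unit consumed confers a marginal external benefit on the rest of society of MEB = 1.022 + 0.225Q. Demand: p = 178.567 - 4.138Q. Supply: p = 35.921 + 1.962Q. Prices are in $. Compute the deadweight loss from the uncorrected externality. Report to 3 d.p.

Market equilibrium (private): 35.921 + 1.962Q = 178.567 - 4.138Q → Q_m = 23.3846.
Social marginal benefit = demand + MEB = 179.589 - 3.913Q.
Set SMB = MC: 179.589 - 3.913Q = 35.921 + 1.962Q → Q* = 24.4541.
Height of the DWL triangle at Q_m is SMB(Q_m) − MC(Q_m) = MEB(Q_m) = 6.2835.
DWL = ½ × 1.0695 × 6.2835 = 3.3601.

DWL = $3.360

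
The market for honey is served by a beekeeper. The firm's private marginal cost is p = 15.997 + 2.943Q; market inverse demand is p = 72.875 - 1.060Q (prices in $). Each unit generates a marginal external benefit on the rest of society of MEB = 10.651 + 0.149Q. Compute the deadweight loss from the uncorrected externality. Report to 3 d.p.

Market equilibrium (private): 15.997 + 2.943Q = 72.875 - 1.060Q → Q_m = 14.2088.
Social marginal cost = private MC − MEB = 5.346 + 2.794Q.
Set SMC = demand: 5.346 + 2.794Q = 72.875 - 1.060Q → Q* = 17.5218.
The loss is the area between SMC and demand from Q* to Q_m; with linear curves that's a triangle of height MEB(Q_m).
DWL = ½ × 3.3130 × 12.7681 = 21.1504.

DWL = $21.150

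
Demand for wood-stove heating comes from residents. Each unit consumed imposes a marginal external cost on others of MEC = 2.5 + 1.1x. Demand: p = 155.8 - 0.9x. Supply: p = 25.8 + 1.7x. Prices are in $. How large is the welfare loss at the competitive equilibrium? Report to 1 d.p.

DWL = $446.8

Market equilibrium (private): 25.8 + 1.7x = 155.8 - 0.9x → x_m = 50.0000.
Social marginal benefit = demand − MEC = 153.3 - 2.0x.
Set SMB = MC: 153.3 - 2.0x = 25.8 + 1.7x → x* = 34.4595.
Height of the DWL triangle at x_m is MC(x_m) − SMB(x_m) = MEC(x_m) = 57.5000.
DWL = ½ × 15.5405 × 57.5000 = 446.7894.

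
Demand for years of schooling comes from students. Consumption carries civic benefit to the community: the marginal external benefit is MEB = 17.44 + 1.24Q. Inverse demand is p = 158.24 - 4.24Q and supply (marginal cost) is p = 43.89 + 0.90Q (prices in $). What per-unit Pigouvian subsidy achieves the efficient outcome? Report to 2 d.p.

subsidy = $59.34 per unit

Social marginal benefit = demand + MEB = 175.68 - 3.00Q.
Set SMB = MC: 175.68 - 3.00Q = 43.89 + 0.90Q → Q* = 33.7923.
The Pigouvian subsidy equals MEB at Q*: 17.44 + 1.24×33.7923 = 59.3425.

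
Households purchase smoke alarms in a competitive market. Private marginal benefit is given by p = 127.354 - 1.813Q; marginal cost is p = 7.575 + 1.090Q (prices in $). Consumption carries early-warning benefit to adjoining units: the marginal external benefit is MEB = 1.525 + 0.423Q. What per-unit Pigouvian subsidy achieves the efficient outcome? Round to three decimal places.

subsidy = $22.215 per unit

Social marginal benefit = demand + MEB = 128.879 - 1.390Q.
Set SMB = MC: 128.879 - 1.390Q = 7.575 + 1.090Q → Q* = 48.9129.
The Pigouvian subsidy equals MEB at Q*: 1.525 + 0.423×48.9129 = 22.2152.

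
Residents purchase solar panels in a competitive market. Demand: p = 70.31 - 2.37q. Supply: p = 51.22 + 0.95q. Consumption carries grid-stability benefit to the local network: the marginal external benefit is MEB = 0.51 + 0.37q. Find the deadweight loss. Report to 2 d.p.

DWL = 1.18

Market equilibrium (private): 51.22 + 0.95q = 70.31 - 2.37q → q_m = 5.7500.
Social marginal benefit = demand + MEB = 70.82 - 2.00q.
Set SMB = MC: 70.82 - 2.00q = 51.22 + 0.95q → q* = 6.6441.
Between q* and q_m the wedge SMB − MC runs linearly from 0 to MEB(q_m), so the loss is a triangle.
DWL = ½ × 0.8941 × 2.6375 = 1.1791.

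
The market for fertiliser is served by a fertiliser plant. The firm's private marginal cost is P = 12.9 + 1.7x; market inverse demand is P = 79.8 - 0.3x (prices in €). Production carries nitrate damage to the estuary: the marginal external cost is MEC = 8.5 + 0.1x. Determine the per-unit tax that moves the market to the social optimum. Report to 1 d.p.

Social marginal cost = private MC + MEC = 21.4 + 1.8x.
Set SMC = demand: 21.4 + 1.8x = 79.8 - 0.3x → x* = 27.8095.
The Pigouvian tax equals MEC at x*: 8.5 + 0.1×27.8095 = 11.2810.

tax = €11.3 per unit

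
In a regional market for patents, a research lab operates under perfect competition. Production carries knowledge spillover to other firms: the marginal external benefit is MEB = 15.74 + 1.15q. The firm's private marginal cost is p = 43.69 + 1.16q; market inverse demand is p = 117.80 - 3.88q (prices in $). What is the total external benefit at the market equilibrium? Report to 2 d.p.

Market equilibrium (private): 43.69 + 1.16q = 117.80 - 3.88q → q_m = 14.7044.
Total external benefit = ∫₀^{q_m} (15.74 + 1.15q) dq = 15.74×14.7044 + ½×1.15×14.7044² = 355.7734.

$355.77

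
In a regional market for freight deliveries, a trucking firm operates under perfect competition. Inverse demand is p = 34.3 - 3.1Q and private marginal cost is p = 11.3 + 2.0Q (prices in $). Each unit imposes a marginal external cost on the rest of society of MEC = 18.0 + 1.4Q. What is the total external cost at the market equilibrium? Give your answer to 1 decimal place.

Market equilibrium (private): 11.3 + 2.0Q = 34.3 - 3.1Q → Q_m = 4.5098.
Total external cost = ∫₀^{Q_m} (18.0 + 1.4Q) dQ = 18.0×4.5098 + ½×1.4×4.5098² = 95.4132.

$95.4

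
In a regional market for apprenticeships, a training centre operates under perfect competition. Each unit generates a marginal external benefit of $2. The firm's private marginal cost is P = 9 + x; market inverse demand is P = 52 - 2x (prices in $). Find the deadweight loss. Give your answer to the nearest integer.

Market equilibrium (private): 9 + x = 52 - 2x → x_m = 14.3333.
Social marginal cost = private MC − MEB = 7 + x.
Set SMC = demand: 7 + x = 52 - 2x → x* = 15.0000.
Height of the DWL triangle at x_m is demand(x_m) − SMC(x_m) = MEB(x_m) = 2.0000.
DWL = ½ × 0.6667 × 2.0000 = 0.6667.

DWL = $1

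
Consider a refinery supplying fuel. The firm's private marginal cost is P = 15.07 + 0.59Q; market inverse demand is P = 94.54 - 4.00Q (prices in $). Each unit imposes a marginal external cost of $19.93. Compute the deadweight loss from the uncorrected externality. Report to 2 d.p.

DWL = $43.27

Market equilibrium (private): 15.07 + 0.59Q = 94.54 - 4.00Q → Q_m = 17.3137.
Social marginal cost = private MC + MEC = 35.00 + 0.59Q.
Set SMC = demand: 35.00 + 0.59Q = 94.54 - 4.00Q → Q* = 12.9717.
The welfare-loss triangle has base |Q_m − Q*| and height MEC(Q_m) (the vertical gap between SMC and demand is zero at Q* and MEC at Q_m).
DWL = ½ × 4.3420 × 19.9300 = 43.2680.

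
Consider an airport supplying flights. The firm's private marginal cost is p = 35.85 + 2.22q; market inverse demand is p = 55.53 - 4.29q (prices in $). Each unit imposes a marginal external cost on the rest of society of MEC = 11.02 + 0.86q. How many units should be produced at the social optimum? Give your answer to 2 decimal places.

Social marginal cost = private MC + MEC = 46.87 + 3.08q.
Set SMC = demand: 46.87 + 3.08q = 55.53 - 4.29q → q* = 1.1750.

q* = 1.18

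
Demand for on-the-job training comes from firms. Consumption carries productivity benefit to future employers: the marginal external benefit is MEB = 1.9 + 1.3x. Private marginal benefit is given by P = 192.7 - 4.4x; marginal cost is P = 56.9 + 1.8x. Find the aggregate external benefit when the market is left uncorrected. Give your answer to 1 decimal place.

Market equilibrium (private): 56.9 + 1.8x = 192.7 - 4.4x → x_m = 21.9032.
Total external benefit = ∫₀^{x_m} (1.9 + 1.3x) dx = 1.9×21.9032 + ½×1.3×21.9032² = 353.4537.

353.5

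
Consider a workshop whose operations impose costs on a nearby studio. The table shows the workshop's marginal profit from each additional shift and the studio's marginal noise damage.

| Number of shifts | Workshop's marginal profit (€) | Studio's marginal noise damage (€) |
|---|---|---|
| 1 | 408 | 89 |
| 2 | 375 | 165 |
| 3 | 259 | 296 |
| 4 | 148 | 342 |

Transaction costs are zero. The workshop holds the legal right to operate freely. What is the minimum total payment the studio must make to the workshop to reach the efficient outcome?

€407

Left alone the workshop would choose level 4 (marginal profit stays positive).
Efficient level: k* = 2 (marginal profit ≥ marginal noise damage through 2).
The studio must at least cover the workshop's forgone profit from cutting 4→2: 259 + 148 = 407.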